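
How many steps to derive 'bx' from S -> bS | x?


Derivation: S => bS => bx
Steps: 2


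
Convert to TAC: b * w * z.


Break into single-operator statements:
t1 = b * w
t2 = t1 * z


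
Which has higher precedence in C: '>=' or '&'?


'>=' is relational (level 7); '&' is bitwise AND (level 5)
Higher level binds tighter
'>=' has higher precedence than '&'


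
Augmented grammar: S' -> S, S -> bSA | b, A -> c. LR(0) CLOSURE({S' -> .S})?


Start: S' -> .S
For each item with dot before a nonterminal B, add B -> .γ for every B-production
Closure: [S' -> .S, S -> .bSA, S -> .b]


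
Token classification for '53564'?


Pattern: digits only
Type: INTEGER_LITERAL


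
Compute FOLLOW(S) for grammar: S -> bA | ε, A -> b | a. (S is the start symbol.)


$ ∈ FOLLOW(S). For each A -> αBβ: add FIRST(β)\{ε} to FOLLOW(B); if β nullable, add FOLLOW(A).
FOLLOW(S) = {$}


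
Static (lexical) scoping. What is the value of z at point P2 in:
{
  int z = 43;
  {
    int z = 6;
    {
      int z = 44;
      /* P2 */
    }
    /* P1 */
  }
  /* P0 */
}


z declared in the same block as P2
z = 44


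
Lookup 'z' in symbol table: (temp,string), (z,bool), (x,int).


Lookup 'z' → type bool


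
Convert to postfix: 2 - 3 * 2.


* has higher precedence, evaluate 3*2 first
Postfix: 2 3 2 * -


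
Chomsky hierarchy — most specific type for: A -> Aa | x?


Left-linear: every RHS is a terminal or one nonterminal followed by a terminal
Classification: Type 3 (Regular)


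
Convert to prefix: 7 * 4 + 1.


left-to-right (same/higher precedence on left): tree is (+ (* 7 4) 1)
Prefix: + * 7 4 1


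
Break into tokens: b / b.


Scan left to right, longest-match per lexeme
Tokens: ID(b), OP(/), ID(b)


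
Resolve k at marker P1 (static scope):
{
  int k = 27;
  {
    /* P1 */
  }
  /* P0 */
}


P1's block does not declare k; resolves to the enclosing declaration at depth 0
k = 27


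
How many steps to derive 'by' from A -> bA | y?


Derivation: A => bA => by
Steps: 2


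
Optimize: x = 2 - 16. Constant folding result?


2 - 16 = -14 at compile time
Optimized: x = -14


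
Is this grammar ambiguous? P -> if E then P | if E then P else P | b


dangling else: 'if E then if E then b else b' parses two ways
Ambiguous


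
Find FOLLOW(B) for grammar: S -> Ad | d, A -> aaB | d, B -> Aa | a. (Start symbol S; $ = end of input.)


$ ∈ FOLLOW(S). For each A -> αBβ: add FIRST(β)\{ε} to FOLLOW(B); if β nullable, add FOLLOW(A).
FOLLOW(B) = {a, d}


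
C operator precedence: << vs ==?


'<<' is shift (level 8); '==' is equality (level 6)
Higher level binds tighter
'<<' has higher precedence than '=='


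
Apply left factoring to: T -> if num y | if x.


Common prefix: 'if'
Factored: T -> if T', T' -> num y | x


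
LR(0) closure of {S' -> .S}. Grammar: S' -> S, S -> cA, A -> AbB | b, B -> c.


Start: S' -> .S
For each item with dot before a nonterminal B, add B -> .γ for every B-production
Closure: [S' -> .S, S -> .cA]


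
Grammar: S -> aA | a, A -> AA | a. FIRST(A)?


Per alternative of A: FIRST(AA) = {a}; FIRST(a) = {a}
FIRST(A) = {a}


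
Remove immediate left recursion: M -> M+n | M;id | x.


Left-recursive alternatives: M+n, M;id; non-recursive: x
Introduce M': M -> xM', M' -> +nM' | ;idM' | ε


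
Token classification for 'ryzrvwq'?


Pattern: letter/underscore followed by alphanumerics, not a keyword
Type: IDENTIFIER


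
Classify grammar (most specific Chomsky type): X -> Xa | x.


Left-linear: every RHS is a terminal or one nonterminal followed by a terminal
Classification: Type 3 (Regular)


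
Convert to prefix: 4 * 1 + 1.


left-to-right (same/higher precedence on left): tree is (+ (* 4 1) 1)
Prefix: + * 4 1 1


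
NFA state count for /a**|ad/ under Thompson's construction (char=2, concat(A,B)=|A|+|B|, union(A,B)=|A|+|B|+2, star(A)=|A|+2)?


Syntax tree has 3 char leaf(s), 1 union(s), 2 star(s)
chars contribute 3×2 = 6; each union adds +2; each star adds +2
Total: 6 + 2 + 4 = 12 states


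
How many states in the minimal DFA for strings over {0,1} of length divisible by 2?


Track length mod 2: states 0..1, accept at 0
Minimal DFA: 2 states


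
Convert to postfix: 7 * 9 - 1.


Left to right (same or higher precedence on left)
Postfix: 7 9 * 1 -


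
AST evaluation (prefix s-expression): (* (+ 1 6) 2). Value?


Evaluate inner: (+ 1 6) = 7
Evaluate root: (* 7 2) = 14
Result: 14


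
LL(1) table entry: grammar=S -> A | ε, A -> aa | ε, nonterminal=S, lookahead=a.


For [S, a]: 'a' ∈ FIRST(A)
Entry: S -> A


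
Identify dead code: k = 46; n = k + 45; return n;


k is read by n's definition; n is returned
No dead code


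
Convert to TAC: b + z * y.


Break into single-operator statements:
t1 = z * y
t2 = b + t1


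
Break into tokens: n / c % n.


Scan left to right, longest-match per lexeme
Tokens: ID(n), OP(/), ID(c), OP(%), ID(n)


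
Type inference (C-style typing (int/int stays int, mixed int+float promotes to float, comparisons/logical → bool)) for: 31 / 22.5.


Operand types: int / float
Rule: mixed int/float promotes to float; int/int stays int
Result type: float


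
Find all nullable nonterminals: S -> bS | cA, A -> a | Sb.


A nonterminal is nullable iff some alternative derives ε (directly, or every symbol in it is nullable)
Nullable: {}


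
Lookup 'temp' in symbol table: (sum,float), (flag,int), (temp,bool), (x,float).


Lookup 'temp' → type bool


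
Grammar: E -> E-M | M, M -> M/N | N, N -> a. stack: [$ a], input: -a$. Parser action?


'a' on top is the handle for N -> a
Action: reduce (N -> a)


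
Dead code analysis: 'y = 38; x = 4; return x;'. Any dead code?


y is assigned but never read
Dead: 'y = 38'


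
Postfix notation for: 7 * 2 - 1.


Left to right (same or higher precedence on left)
Postfix: 7 2 * 1 -


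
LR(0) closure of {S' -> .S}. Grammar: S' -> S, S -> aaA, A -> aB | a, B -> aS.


Start: S' -> .S
For each item with dot before a nonterminal B, add B -> .γ for every B-production
Closure: [S' -> .S, S -> .aaA]


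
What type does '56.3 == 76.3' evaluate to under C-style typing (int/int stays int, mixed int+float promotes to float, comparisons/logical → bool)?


Operand types: float == float
Rule: comparison yields bool
Result type: bool


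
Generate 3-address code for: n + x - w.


Break into single-operator statements:
t1 = n + x
t2 = t1 - w


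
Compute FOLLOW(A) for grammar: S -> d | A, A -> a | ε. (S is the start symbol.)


$ ∈ FOLLOW(S). For each A -> αBβ: add FIRST(β)\{ε} to FOLLOW(B); if β nullable, add FOLLOW(A).
FOLLOW(A) = {$}


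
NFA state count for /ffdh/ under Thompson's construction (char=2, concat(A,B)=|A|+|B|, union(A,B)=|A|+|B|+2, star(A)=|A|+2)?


Syntax tree has 4 char leaf(s), 0 union(s), 0 star(s)
chars contribute 4×2 = 8; each union adds +2; each star adds +2
Total: 8 + 0 + 0 = 8 states


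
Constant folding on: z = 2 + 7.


2 + 7 = 9 at compile time
Optimized: z = 9


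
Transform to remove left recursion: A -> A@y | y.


Left-recursive alternatives: A@y; non-recursive: y
Introduce A': A -> yA', A' -> @yA' | ε


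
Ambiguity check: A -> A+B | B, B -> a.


precedence layered via separate nonterminal B: deterministic
Unambiguous


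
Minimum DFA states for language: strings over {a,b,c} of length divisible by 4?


Track length mod 4: states 0..3, accept at 0
Minimal DFA: 4 states


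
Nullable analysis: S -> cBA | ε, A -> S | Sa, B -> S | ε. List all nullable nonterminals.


A nonterminal is nullable iff some alternative derives ε (directly, or every symbol in it is nullable)
Nullable: {A, B, S}


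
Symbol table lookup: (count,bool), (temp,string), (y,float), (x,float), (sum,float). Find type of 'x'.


Lookup 'x' → type float


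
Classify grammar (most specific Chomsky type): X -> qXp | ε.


Single nonterminal LHS, but q^n p^n is not regular
Classification: Type 2 (Context-Free)


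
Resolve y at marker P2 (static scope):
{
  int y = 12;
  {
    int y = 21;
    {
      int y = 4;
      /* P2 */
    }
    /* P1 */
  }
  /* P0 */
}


y declared in the same block as P2
y = 4


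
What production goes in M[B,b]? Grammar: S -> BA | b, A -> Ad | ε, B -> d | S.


For [B, b]: 'b' ∈ FIRST(S)
Entry: B -> S


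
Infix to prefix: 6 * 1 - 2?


left-to-right (same/higher precedence on left): tree is (- (* 6 1) 2)
Prefix: - * 6 1 2


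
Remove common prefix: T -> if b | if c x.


Common prefix: 'if'
Factored: T -> if T', T' -> b | c x


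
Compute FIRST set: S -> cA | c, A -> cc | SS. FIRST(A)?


Per alternative of A: FIRST(cc) = {c}; FIRST(SS) = {c}
FIRST(A) = {c}


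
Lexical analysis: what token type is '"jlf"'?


Pattern: double-quoted sequence
Type: STRING_LITERAL


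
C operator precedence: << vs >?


'<<' is shift (level 8); '>' is relational (level 7)
Higher level binds tighter
'<<' has higher precedence than '>'


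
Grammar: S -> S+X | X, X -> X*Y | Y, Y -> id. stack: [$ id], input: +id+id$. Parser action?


'id' on top is the handle for Y -> id
Action: reduce (Y -> id)


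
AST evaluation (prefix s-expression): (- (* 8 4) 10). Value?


Evaluate inner: (* 8 4) = 32
Evaluate root: (- 32 10) = 22
Result: 22


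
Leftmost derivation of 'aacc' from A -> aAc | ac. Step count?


Derivation: A => aAc => aacc
Steps: 2


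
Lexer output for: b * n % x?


Scan left to right, longest-match per lexeme
Tokens: ID(b), OP(*), ID(n), OP(%), ID(x)


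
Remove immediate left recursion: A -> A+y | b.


Left-recursive alternatives: A+y; non-recursive: b
Introduce A': A -> bA', A' -> +yA' | ε


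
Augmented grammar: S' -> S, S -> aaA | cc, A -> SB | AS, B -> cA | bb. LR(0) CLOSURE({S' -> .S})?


Start: S' -> .S
For each item with dot before a nonterminal B, add B -> .γ for every B-production
Closure: [S' -> .S, S -> .aaA, S -> .cc]


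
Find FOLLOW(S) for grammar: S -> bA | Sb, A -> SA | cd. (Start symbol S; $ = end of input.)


$ ∈ FOLLOW(S). For each A -> αBβ: add FIRST(β)\{ε} to FOLLOW(B); if β nullable, add FOLLOW(A).
FOLLOW(S) = {$, b, c}


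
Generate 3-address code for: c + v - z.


Break into single-operator statements:
t1 = c + v
t2 = t1 - z


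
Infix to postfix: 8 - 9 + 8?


Left to right (same or higher precedence on left)
Postfix: 8 9 - 8 +


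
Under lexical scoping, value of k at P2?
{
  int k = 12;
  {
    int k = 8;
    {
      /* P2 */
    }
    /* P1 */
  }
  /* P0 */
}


P2's block does not declare k; resolves to the enclosing declaration at depth 1
k = 8


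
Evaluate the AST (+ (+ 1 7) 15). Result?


Evaluate inner: (+ 1 7) = 8
Evaluate root: (+ 8 15) = 23
Result: 23


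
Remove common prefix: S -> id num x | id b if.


Common prefix: 'id'
Factored: S -> id S', S' -> num x | b if


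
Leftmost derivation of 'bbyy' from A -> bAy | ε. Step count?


Derivation: A => bAy => bbAyy => bbyy
Steps: 3


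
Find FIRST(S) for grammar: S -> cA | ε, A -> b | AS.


Per alternative of S: FIRST(cA) = {c}; FIRST(ε) = {ε}
FIRST(S) = {c, ε}


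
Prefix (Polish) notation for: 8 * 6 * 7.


left-to-right (same/higher precedence on left): tree is (* (* 8 6) 7)
Prefix: * * 8 6 7


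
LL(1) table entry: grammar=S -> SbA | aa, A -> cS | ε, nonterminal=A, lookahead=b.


For [A, b]: ε is nullable and 'b' ∈ FOLLOW(A)
Entry: A -> ε


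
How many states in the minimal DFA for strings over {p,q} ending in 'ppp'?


Track the longest suffix of input matching a prefix of 'ppp': 4 classes (prefixes of length 0..3)
Minimal DFA: 4 states


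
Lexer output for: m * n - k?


Scan left to right, longest-match per lexeme
Tokens: ID(m), OP(*), ID(n), OP(-), ID(k)


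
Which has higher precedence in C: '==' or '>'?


'>' is relational (level 7); '==' is equality (level 6)
Higher level binds tighter
'>' has higher precedence than '=='


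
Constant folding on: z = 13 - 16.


13 - 16 = -3 at compile time
Optimized: z = -3


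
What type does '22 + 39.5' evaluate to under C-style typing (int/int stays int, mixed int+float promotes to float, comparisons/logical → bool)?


Operand types: int + float
Rule: mixed int/float promotes to float; int/int stays int
Result type: float


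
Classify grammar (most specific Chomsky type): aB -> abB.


LHS has context (more than one symbol) and |LHS| ≤ |RHS|
Classification: Type 1 (Context-Sensitive)


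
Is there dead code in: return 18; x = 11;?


statement follows a return and is unreachable
Dead: 'x = 11'


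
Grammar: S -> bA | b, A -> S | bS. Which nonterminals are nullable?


A nonterminal is nullable iff some alternative derives ε (directly, or every symbol in it is nullable)
Nullable: {}


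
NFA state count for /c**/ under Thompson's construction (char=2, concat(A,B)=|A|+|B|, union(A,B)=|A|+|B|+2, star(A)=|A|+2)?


Syntax tree has 1 char leaf(s), 0 union(s), 2 star(s)
chars contribute 1×2 = 2; each union adds +2; each star adds +2
Total: 2 + 0 + 4 = 6 states


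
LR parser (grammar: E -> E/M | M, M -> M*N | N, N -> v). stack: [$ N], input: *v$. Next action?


'N' (not preceded by M*) is the handle for M -> N
Action: reduce (M -> N)


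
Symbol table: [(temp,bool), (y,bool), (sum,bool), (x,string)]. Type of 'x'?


Lookup 'x' → type string


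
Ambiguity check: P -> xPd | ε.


balanced x^n…d^n: each string has a unique parse
Unambiguous


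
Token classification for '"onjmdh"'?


Pattern: double-quoted sequence
Type: STRING_LITERAL


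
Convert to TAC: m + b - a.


Break into single-operator statements:
t1 = m + b
t2 = t1 - a


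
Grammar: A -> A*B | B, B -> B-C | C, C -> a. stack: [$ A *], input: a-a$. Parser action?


no handle ('A*' is not any RHS); shift 'a'
Action: shift


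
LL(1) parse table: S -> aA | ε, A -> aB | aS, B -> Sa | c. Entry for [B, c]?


For [B, c]: 'c' ∈ FIRST(c)
Entry: B -> c


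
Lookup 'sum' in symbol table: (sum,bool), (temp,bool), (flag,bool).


Lookup 'sum' → type bool


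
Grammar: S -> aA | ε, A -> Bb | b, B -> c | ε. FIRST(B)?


Per alternative of B: FIRST(c) = {c}; FIRST(ε) = {ε}
FIRST(B) = {c, ε}


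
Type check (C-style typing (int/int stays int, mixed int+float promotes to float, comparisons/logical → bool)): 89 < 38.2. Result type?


Operand types: int < float
Rule: comparison yields bool
Result type: bool


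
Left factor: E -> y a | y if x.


Common prefix: 'y'
Factored: E -> y E', E' -> a | if x


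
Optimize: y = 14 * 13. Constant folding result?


14 * 13 = 182 at compile time
Optimized: y = 182


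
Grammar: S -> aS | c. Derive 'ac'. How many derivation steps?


Derivation: S => aS => ac
Steps: 2


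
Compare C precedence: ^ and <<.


'<<' is shift (level 8); '^' is bitwise XOR (level 4)
Higher level binds tighter
'<<' has higher precedence than '^'


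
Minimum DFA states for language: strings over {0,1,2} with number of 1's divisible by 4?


Track (count of 1) mod 4: states 0..3, accept at 0
Minimal DFA: 4 states


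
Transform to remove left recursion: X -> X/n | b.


Left-recursive alternatives: X/n; non-recursive: b
Introduce X': X -> bX', X' -> /nX' | ε


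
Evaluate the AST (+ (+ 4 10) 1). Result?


Evaluate inner: (+ 4 10) = 14
Evaluate root: (+ 14 1) = 15
Result: 15


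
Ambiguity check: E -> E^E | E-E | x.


'x^x-x' has two parse trees (no precedence encoded between ^ and -)
Ambiguous


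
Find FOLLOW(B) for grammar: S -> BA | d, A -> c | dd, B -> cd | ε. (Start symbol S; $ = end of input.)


$ ∈ FOLLOW(S). For each A -> αBβ: add FIRST(β)\{ε} to FOLLOW(B); if β nullable, add FOLLOW(A).
FOLLOW(B) = {c, d}


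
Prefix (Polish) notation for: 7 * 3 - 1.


left-to-right (same/higher precedence on left): tree is (- (* 7 3) 1)
Prefix: - * 7 3 1


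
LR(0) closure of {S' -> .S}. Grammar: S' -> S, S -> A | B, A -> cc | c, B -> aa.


Start: S' -> .S
For each item with dot before a nonterminal B, add B -> .γ for every B-production
Closure: [S' -> .S, S -> .A, S -> .B, A -> .cc, A -> .c, B -> .aa]


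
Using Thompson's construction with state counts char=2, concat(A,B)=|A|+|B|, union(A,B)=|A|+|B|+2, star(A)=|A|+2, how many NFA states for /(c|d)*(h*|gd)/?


Syntax tree has 5 char leaf(s), 2 union(s), 2 star(s)
chars contribute 5×2 = 10; each union adds +2; each star adds +2
Total: 10 + 4 + 4 = 18 states


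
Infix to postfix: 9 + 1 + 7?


Left to right (same or higher precedence on left)
Postfix: 9 1 + 7 +


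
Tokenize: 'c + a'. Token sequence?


Scan left to right, longest-match per lexeme
Tokens: ID(c), OP(+), ID(a)


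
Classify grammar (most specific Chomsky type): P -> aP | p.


Right-linear: every RHS is a terminal or a terminal followed by one nonterminal
Classification: Type 3 (Regular)


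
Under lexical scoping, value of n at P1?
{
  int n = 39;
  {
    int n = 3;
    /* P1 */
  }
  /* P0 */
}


n declared in the same block as P1
n = 3


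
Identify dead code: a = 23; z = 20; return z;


a is assigned but never read
Dead: 'a = 23'


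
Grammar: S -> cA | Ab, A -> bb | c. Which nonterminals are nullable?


A nonterminal is nullable iff some alternative derives ε (directly, or every symbol in it is nullable)
Nullable: {}


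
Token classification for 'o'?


Pattern: letter/underscore followed by alphanumerics, not a keyword
Type: IDENTIFIER


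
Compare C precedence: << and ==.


'<<' is shift (level 8); '==' is equality (level 6)
Higher level binds tighter
'<<' has higher precedence than '=='


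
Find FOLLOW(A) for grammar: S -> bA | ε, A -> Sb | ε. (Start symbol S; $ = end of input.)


$ ∈ FOLLOW(S). For each A -> αBβ: add FIRST(β)\{ε} to FOLLOW(B); if β nullable, add FOLLOW(A).
FOLLOW(A) = {$, b}


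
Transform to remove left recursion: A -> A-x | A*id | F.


Left-recursive alternatives: A-x, A*id; non-recursive: F
Introduce A': A -> FA', A' -> -xA' | *idA' | ε


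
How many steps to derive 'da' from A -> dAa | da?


Derivation: A => da
Steps: 1


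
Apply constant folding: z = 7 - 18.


7 - 18 = -11 at compile time
Optimized: z = -11


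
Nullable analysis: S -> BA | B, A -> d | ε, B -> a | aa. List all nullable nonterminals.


A nonterminal is nullable iff some alternative derives ε (directly, or every symbol in it is nullable)
Nullable: {A}


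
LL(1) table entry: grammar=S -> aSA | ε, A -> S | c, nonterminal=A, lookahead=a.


For [A, a]: 'a' ∈ FIRST(S)
Entry: A -> S


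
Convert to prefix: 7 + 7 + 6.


left-to-right (same/higher precedence on left): tree is (+ (+ 7 7) 6)
Prefix: + + 7 7 6


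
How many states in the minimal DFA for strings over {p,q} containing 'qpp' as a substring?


KMP-style automaton: 3 progress states + 1 absorbing accept = 4
Minimal DFA: 4 states


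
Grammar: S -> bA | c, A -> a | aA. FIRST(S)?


Per alternative of S: FIRST(bA) = {b}; FIRST(c) = {c}
FIRST(S) = {b, c}


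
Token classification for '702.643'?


Pattern: digits with a decimal point
Type: FLOAT_LITERAL


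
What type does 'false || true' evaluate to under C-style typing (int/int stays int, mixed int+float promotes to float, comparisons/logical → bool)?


Operand types: bool || bool
Rule: logical operators take bool operands and yield bool
Result type: bool


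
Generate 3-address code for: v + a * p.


Break into single-operator statements:
t1 = a * p
t2 = v + t1


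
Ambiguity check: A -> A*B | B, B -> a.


precedence layered via separate nonterminal B: deterministic
Unambiguous


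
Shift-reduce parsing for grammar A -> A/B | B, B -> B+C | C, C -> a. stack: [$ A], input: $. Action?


start symbol A on stack, input exhausted
Action: accept


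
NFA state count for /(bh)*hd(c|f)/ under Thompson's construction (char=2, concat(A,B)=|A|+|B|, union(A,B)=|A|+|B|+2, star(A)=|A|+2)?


Syntax tree has 6 char leaf(s), 1 union(s), 1 star(s)
chars contribute 6×2 = 12; each union adds +2; each star adds +2
Total: 12 + 2 + 2 = 16 states


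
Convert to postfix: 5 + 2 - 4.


Left to right (same or higher precedence on left)
Postfix: 5 2 + 4 -


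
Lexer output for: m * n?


Scan left to right, longest-match per lexeme
Tokens: ID(m), OP(*), ID(n)


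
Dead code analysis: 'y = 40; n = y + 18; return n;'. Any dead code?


y is read by n's definition; n is returned
No dead code


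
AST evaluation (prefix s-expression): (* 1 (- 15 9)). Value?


Evaluate inner: (- 15 9) = 6
Evaluate root: (* 1 6) = 6
Result: 6


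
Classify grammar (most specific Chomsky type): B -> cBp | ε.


Single nonterminal LHS, but c^n p^n is not regular
Classification: Type 2 (Context-Free)


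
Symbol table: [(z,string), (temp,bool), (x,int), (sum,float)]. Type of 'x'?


Lookup 'x' → type int


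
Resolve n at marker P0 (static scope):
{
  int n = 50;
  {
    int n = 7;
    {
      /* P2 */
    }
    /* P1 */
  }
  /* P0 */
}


n declared in the same block as P0
n = 50


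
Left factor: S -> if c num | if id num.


Common prefix: 'if'
Factored: S -> if S', S' -> c num | id num


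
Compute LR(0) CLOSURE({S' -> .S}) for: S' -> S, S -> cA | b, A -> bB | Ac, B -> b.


Start: S' -> .S
For each item with dot before a nonterminal B, add B -> .γ for every B-production
Closure: [S' -> .S, S -> .cA, S -> .b]


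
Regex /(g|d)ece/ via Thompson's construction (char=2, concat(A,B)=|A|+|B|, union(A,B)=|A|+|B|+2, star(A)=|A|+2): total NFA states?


Syntax tree has 5 char leaf(s), 1 union(s), 0 star(s)
chars contribute 5×2 = 10; each union adds +2; each star adds +2
Total: 10 + 2 + 0 = 12 states


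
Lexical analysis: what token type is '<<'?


Pattern: operator symbol
Type: OPERATOR


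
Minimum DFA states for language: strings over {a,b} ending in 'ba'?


Track the longest suffix of input matching a prefix of 'ba': 3 classes (prefixes of length 0..2)
Minimal DFA: 3 states


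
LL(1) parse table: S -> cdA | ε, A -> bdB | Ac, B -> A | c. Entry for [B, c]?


For [B, c]: 'c' ∈ FIRST(c)
Entry: B -> c


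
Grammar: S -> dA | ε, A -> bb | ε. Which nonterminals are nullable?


A nonterminal is nullable iff some alternative derives ε (directly, or every symbol in it is nullable)
Nullable: {A, S}


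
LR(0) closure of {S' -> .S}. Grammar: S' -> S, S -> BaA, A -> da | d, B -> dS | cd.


Start: S' -> .S
For each item with dot before a nonterminal B, add B -> .γ for every B-production
Closure: [S' -> .S, S -> .BaA, B -> .dS, B -> .cd]


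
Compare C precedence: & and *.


'*' is multiplicative (level 10); '&' is bitwise AND (level 5)
Higher level binds tighter
'*' has higher precedence than '&'


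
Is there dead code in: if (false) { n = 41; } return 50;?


condition is constant false, so the whole block is unreachable
Dead: 'if (false) { n = 41; }'


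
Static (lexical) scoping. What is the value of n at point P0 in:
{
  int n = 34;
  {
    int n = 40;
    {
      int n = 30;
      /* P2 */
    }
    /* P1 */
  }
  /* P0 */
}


n declared in the same block as P0
n = 34


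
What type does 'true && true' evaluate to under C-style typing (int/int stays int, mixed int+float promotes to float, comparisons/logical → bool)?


Operand types: bool && bool
Rule: logical operators take bool operands and yield bool
Result type: bool


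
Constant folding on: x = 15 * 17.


15 * 17 = 255 at compile time
Optimized: x = 255


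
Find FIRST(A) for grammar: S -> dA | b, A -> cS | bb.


Per alternative of A: FIRST(cS) = {c}; FIRST(bb) = {b}
FIRST(A) = {b, c}


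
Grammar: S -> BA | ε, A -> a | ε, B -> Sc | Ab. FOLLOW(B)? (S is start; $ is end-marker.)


$ ∈ FOLLOW(S). For each A -> αBβ: add FIRST(β)\{ε} to FOLLOW(B); if β nullable, add FOLLOW(A).
FOLLOW(B) = {$, a, c}


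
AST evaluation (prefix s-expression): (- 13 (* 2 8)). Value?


Evaluate inner: (* 2 8) = 16
Evaluate root: (- 13 16) = -3
Result: -3


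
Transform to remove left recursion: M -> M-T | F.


Left-recursive alternatives: M-T; non-recursive: F
Introduce M': M -> FM', M' -> -TM' | ε


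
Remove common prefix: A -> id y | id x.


Common prefix: 'id'
Factored: A -> id A', A' -> y | x


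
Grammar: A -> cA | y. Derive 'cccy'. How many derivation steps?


Derivation: A => cA => ccA => cccA => cccy
Steps: 4


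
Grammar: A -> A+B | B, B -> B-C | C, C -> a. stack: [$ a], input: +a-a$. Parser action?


'a' on top is the handle for C -> a
Action: reduce (C -> a)


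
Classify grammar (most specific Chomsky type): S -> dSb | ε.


Single nonterminal LHS, but d^n b^n is not regular
Classification: Type 2 (Context-Free)


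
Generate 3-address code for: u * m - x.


Break into single-operator statements:
t1 = u * m
t2 = t1 - x


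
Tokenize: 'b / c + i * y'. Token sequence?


Scan left to right, longest-match per lexeme
Tokens: ID(b), OP(/), ID(c), OP(+), ID(i), OP(*), ID(y)


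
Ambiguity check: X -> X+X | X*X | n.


'n+n*n' has two parse trees (no precedence encoded between + and *)
Ambiguous


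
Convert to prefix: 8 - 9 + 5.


left-to-right (same/higher precedence on left): tree is (+ (- 8 9) 5)
Prefix: + - 8 9 5


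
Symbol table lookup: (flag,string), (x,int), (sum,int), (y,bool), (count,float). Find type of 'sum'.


Lookup 'sum' → type int


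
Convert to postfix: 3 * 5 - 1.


Left to right (same or higher precedence on left)
Postfix: 3 5 * 1 -


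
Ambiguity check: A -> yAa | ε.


balanced y^n…a^n: each string has a unique parse
Unambiguous


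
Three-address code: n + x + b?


Break into single-operator statements:
t1 = n + x
t2 = t1 + b


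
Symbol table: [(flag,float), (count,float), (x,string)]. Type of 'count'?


Lookup 'count' → type float


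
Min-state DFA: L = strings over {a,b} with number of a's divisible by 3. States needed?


Track (count of a) mod 3: states 0..2, accept at 0
Minimal DFA: 3 states


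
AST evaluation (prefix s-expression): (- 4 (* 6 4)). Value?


Evaluate inner: (* 6 4) = 24
Evaluate root: (- 4 24) = -20
Result: -20


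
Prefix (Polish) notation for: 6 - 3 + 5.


left-to-right (same/higher precedence on left): tree is (+ (- 6 3) 5)
Prefix: + - 6 3 5


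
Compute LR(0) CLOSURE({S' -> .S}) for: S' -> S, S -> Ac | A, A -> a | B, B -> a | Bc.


Start: S' -> .S
For each item with dot before a nonterminal B, add B -> .γ for every B-production
Closure: [S' -> .S, S -> .Ac, S -> .A, A -> .a, A -> .B, B -> .a, B -> .Bc]


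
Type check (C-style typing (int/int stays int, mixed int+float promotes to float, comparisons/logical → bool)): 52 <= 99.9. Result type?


Operand types: int <= float
Rule: comparison yields bool
Result type: bool


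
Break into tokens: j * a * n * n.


Scan left to right, longest-match per lexeme
Tokens: ID(j), OP(*), ID(a), OP(*), ID(n), OP(*), ID(n)


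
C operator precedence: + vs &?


'+' is additive (level 9); '&' is bitwise AND (level 5)
Higher level binds tighter
'+' has higher precedence than '&'


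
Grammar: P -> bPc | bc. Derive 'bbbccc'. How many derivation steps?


Derivation: P => bPc => bbPcc => bbbccc
Steps: 3


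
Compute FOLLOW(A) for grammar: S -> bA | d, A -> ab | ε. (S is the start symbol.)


$ ∈ FOLLOW(S). For each A -> αBβ: add FIRST(β)\{ε} to FOLLOW(B); if β nullable, add FOLLOW(A).
FOLLOW(A) = {$}


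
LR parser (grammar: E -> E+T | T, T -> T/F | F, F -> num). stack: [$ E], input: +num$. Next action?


shift '+' to continue E -> E+T
Action: shift


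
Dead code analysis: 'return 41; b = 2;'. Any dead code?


statement follows a return and is unreachable
Dead: 'b = 2'


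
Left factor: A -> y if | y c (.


Common prefix: 'y'
Factored: A -> y A', A' -> if | c (


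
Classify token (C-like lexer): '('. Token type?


Pattern: delimiter/punctuation
Type: PUNCTUATION


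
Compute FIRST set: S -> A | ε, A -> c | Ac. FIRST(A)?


Per alternative of A: FIRST(c) = {c}; FIRST(Ac) = {c}
FIRST(A) = {c}


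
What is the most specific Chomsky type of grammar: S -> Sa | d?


Left-linear: every RHS is a terminal or one nonterminal followed by a terminal
Classification: Type 3 (Regular)


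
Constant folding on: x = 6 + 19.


6 + 19 = 25 at compile time
Optimized: x = 25


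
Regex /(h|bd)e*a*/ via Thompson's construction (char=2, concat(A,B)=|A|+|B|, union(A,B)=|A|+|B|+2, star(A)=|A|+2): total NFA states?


Syntax tree has 5 char leaf(s), 1 union(s), 2 star(s)
chars contribute 5×2 = 10; each union adds +2; each star adds +2
Total: 10 + 2 + 4 = 16 states


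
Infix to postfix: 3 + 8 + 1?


Left to right (same or higher precedence on left)
Postfix: 3 8 + 1 +


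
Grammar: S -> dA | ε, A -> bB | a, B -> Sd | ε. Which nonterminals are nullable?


A nonterminal is nullable iff some alternative derives ε (directly, or every symbol in it is nullable)
Nullable: {B, S}


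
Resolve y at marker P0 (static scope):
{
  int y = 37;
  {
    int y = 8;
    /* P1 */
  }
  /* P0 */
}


y declared in the same block as P0
y = 37


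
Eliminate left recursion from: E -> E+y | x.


Left-recursive alternatives: E+y; non-recursive: x
Introduce E': E -> xE', E' -> +yE' | ε


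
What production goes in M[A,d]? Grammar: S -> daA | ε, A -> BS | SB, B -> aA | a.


For [A, d]: 'd' ∈ FIRST(SB)
Entry: A -> SB


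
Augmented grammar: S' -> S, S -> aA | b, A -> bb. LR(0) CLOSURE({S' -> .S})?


Start: S' -> .S
For each item with dot before a nonterminal B, add B -> .γ for every B-production
Closure: [S' -> .S, S -> .aA, S -> .b]


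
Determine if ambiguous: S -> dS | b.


right-linear, alternatives start with distinct terminals 'd' vs 'b': unique leftmost derivation
Unambiguous


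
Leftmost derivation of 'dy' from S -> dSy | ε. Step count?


Derivation: S => dSy => dy
Steps: 2


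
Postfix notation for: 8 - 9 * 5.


* has higher precedence, evaluate 9*5 first
Postfix: 8 9 5 * -


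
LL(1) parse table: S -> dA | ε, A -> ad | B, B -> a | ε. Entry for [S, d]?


For [S, d]: 'd' ∈ FIRST(dA)
Entry: S -> dA


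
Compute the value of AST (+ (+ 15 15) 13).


Evaluate inner: (+ 15 15) = 30
Evaluate root: (+ 30 13) = 43
Result: 43


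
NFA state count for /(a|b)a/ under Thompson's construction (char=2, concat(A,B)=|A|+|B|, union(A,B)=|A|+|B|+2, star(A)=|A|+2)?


Syntax tree has 3 char leaf(s), 1 union(s), 0 star(s)
chars contribute 3×2 = 6; each union adds +2; each star adds +2
Total: 6 + 2 + 0 = 8 states


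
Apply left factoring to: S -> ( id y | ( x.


Common prefix: '('
Factored: S -> ( S', S' -> id y | x


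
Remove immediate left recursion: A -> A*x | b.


Left-recursive alternatives: A*x; non-recursive: b
Introduce A': A -> bA', A' -> *xA' | ε


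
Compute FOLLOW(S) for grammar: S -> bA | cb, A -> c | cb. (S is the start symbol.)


$ ∈ FOLLOW(S). For each A -> αBβ: add FIRST(β)\{ε} to FOLLOW(B); if β nullable, add FOLLOW(A).
FOLLOW(S) = {$}


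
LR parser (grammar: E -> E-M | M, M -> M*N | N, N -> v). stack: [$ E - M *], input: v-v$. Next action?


no handle; shift 'v'
Action: shift


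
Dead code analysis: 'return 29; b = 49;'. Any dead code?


statement follows a return and is unreachable
Dead: 'b = 49'


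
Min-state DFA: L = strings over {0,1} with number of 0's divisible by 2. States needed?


Track (count of 0) mod 2: states 0..1, accept at 0
Minimal DFA: 2 states


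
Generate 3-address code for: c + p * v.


Break into single-operator statements:
t1 = p * v
t2 = c + t1


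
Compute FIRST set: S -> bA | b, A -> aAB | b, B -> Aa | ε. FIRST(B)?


Per alternative of B: FIRST(Aa) = {a, b}; FIRST(ε) = {ε}
FIRST(B) = {a, b, ε}


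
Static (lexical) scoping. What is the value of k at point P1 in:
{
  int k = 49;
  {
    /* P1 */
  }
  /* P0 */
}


P1's block does not declare k; resolves to the enclosing declaration at depth 0
k = 49


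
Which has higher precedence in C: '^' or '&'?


'&' is bitwise AND (level 5); '^' is bitwise XOR (level 4)
Higher level binds tighter
'&' has higher precedence than '^'


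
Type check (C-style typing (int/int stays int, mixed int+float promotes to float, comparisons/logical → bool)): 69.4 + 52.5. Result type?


Operand types: float + float
Rule: mixed int/float promotes to float; int/int stays int
Result type: float


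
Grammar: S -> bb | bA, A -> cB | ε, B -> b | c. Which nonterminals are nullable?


A nonterminal is nullable iff some alternative derives ε (directly, or every symbol in it is nullable)
Nullable: {A}


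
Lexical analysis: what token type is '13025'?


Pattern: digits only
Type: INTEGER_LITERAL


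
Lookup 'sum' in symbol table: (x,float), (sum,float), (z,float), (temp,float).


Lookup 'sum' → type float


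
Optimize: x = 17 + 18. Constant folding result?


17 + 18 = 35 at compile time
Optimized: x = 35


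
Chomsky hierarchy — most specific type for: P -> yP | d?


Right-linear: every RHS is a terminal or a terminal followed by one nonterminal
Classification: Type 3 (Regular)


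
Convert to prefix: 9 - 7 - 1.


left-to-right (same/higher precedence on left): tree is (- (- 9 7) 1)
Prefix: - - 9 7 1


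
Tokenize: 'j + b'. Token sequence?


Scan left to right, longest-match per lexeme
Tokens: ID(j), OP(+), ID(b)


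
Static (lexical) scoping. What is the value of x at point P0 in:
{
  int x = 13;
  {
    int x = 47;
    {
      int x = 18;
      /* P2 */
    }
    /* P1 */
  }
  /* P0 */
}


x declared in the same block as P0
x = 13


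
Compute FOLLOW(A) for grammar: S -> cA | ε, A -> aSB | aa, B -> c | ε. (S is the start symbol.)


$ ∈ FOLLOW(S). For each A -> αBβ: add FIRST(β)\{ε} to FOLLOW(B); if β nullable, add FOLLOW(A).
FOLLOW(A) = {$, c}


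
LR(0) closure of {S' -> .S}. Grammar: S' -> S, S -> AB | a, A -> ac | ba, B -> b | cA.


Start: S' -> .S
For each item with dot before a nonterminal B, add B -> .γ for every B-production
Closure: [S' -> .S, S -> .AB, S -> .a, A -> .ac, A -> .ba]


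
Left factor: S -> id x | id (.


Common prefix: 'id'
Factored: S -> id S', S' -> x | (


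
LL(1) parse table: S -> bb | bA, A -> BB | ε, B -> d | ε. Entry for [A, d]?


For [A, d]: 'd' ∈ FIRST(BB)
Entry: A -> BB


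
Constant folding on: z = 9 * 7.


9 * 7 = 63 at compile time
Optimized: z = 63


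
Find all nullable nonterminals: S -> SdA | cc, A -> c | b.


A nonterminal is nullable iff some alternative derives ε (directly, or every symbol in it is nullable)
Nullable: {}


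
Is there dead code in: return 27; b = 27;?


statement follows a return and is unreachable
Dead: 'b = 27'


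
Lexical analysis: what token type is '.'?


Pattern: operator symbol
Type: OPERATOR


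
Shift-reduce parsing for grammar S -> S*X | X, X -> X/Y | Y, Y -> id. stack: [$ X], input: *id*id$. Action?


lookahead ∉ {/} so X won't extend; reduce S -> X
Action: reduce (S -> X)


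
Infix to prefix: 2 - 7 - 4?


left-to-right (same/higher precedence on left): tree is (- (- 2 7) 4)
Prefix: - - 2 7 4


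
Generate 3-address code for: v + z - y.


Break into single-operator statements:
t1 = v + z
t2 = t1 - y


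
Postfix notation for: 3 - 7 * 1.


* has higher precedence, evaluate 7*1 first
Postfix: 3 7 1 * -


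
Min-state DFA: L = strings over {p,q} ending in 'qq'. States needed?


Track the longest suffix of input matching a prefix of 'qq': 3 classes (prefixes of length 0..2)
Minimal DFA: 3 states


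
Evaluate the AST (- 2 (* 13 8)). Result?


Evaluate inner: (* 13 8) = 104
Evaluate root: (- 2 104) = -102
Result: -102


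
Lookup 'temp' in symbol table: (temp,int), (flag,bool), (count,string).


Lookup 'temp' → type int


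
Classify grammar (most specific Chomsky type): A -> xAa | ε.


Single nonterminal LHS, but x^n a^n is not regular
Classification: Type 2 (Context-Free)


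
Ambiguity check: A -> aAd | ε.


balanced a^n…d^n: each string has a unique parse
Unambiguous


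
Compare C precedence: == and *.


'*' is multiplicative (level 10); '==' is equality (level 6)
Higher level binds tighter
'*' has higher precedence than '=='


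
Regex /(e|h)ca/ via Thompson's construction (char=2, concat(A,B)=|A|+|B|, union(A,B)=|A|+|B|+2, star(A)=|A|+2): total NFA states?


Syntax tree has 4 char leaf(s), 1 union(s), 0 star(s)
chars contribute 4×2 = 8; each union adds +2; each star adds +2
Total: 8 + 2 + 0 = 10 states


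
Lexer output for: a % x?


Scan left to right, longest-match per lexeme
Tokens: ID(a), OP(%), ID(x)


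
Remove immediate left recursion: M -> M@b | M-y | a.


Left-recursive alternatives: M@b, M-y; non-recursive: a
Introduce M': M -> aM', M' -> @bM' | -yM' | ε


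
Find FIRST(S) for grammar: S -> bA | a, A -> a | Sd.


Per alternative of S: FIRST(bA) = {b}; FIRST(a) = {a}
FIRST(S) = {a, b}


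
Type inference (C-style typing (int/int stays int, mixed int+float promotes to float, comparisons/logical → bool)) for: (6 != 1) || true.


Operand types: bool || bool
Rule: logical operators take bool operands and yield bool
Result type: bool


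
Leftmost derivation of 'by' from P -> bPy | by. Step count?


Derivation: P => by
Steps: 1


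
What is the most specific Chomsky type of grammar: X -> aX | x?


Right-linear: every RHS is a terminal or a terminal followed by one nonterminal
Classification: Type 3 (Regular)


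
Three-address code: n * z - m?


Break into single-operator statements:
t1 = n * z
t2 = t1 - m


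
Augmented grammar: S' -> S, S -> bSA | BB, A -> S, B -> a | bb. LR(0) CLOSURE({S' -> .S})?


Start: S' -> .S
For each item with dot before a nonterminal B, add B -> .γ for every B-production
Closure: [S' -> .S, S -> .bSA, S -> .BB, B -> .a, B -> .bb]


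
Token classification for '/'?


Pattern: operator symbol
Type: OPERATOR


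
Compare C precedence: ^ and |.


'^' is bitwise XOR (level 4); '|' is bitwise OR (level 3)
Higher level binds tighter
'^' has higher precedence than '|'


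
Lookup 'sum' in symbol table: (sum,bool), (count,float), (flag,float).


Lookup 'sum' → type bool


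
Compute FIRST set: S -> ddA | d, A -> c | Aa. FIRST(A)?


Per alternative of A: FIRST(c) = {c}; FIRST(Aa) = {c}
FIRST(A) = {c}


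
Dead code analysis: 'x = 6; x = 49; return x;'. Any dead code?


first assignment to x is overwritten before any read
Dead: 'x = 6'


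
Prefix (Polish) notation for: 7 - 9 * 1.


'*' binds tighter: tree is (- 7 (* 9 1))
Prefix: - 7 * 9 1


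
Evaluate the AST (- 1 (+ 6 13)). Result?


Evaluate inner: (+ 6 13) = 19
Evaluate root: (- 1 19) = -18
Result: -18


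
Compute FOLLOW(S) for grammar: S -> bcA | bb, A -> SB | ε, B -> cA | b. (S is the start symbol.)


$ ∈ FOLLOW(S). For each A -> αBβ: add FIRST(β)\{ε} to FOLLOW(B); if β nullable, add FOLLOW(A).
FOLLOW(S) = {$, b, c}


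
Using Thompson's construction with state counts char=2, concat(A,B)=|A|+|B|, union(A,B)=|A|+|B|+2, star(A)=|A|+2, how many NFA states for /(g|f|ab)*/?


Syntax tree has 4 char leaf(s), 2 union(s), 1 star(s)
chars contribute 4×2 = 8; each union adds +2; each star adds +2
Total: 8 + 4 + 2 = 14 states
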